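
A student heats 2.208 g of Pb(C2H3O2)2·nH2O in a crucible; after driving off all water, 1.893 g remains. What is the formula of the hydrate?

Pb(C2H3O2)2·3H2O

Mass of water lost = 2.208 − 1.893 = 0.315 g → 0.315 / 18.02 = 0.01748 mol H2O
Molar mass of Pb(C2H3O2)2 = 325.29 g/mol → mol Pb(C2H3O2)2 = 1.893 / 325.29 = 0.005819
n = 0.01748 / 0.005819 = 3.00 ≈ 3 → Pb(C2H3O2)2·3H2O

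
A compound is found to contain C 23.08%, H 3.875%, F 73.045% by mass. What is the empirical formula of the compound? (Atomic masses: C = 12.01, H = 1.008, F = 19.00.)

Assume 100 g: 23.08 g C, 3.875 g H, 73.045 g F.
n(C) = 23.08/12.01 = 1.922, n(H) = 3.875/1.008 = 3.844, n(F) = 73.045/19.00 = 3.844
Divide by the smallest (1.922 mol C): C 1.000, H 2.000, F 2.001
≈ 1:2:2 → CH2F2

CH2F2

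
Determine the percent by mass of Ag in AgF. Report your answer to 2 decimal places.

85.02%

Molar mass = 1(107.87) + 1(19.00) = 126.870 g/mol
Mass of Ag per mole = 1 × 107.87 = 107.870 g
% Ag = 107.870 / 126.870 × 100 = 85.02%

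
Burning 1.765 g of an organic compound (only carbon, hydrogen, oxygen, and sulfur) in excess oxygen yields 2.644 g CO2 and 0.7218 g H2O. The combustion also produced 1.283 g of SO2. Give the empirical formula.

mol C = 2.644 / 44.01 = 0.06008; mass C = 0.06008 × 12.01 = 0.7215 g
mol H = 2 × (0.7218 / 18.02) = 0.08011; mass H = 0.08011 × 1.008 = 0.08075 g
mol S = 1.283 / 64.07 = 0.02002; mass S = 0.6422 g
mass O = 1.765 − (1.444) = 0.3205 g → mol O = 0.02003
Smallest is S at 0.02002 mol; normalising gives C 3.000, H 4.001, O 1.000, S 1.000
→ C3H4OS

C3H4OS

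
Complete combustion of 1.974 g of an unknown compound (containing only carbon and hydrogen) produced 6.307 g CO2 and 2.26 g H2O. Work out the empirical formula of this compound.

mol C = 6.307 / 44.01 = 0.1433; mass C = 0.1433 × 12.01 = 1.721 g
mol H = 2 × (2.26 / 18.02) = 0.2508; mass H = 0.2508 × 1.008 = 0.2528 g
Smallest is C at 0.1433 mol; normalising gives C 1.000, H 1.750
Multiply by 4: C 4.00, H 7.00 → C4H7

C4H7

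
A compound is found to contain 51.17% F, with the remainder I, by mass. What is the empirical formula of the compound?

Assume 100 g: 51.17 g F, 48.83 g I.
F: 51.17 g ÷ 19.00 g/mol = 2.693 mol
I: 48.83 g ÷ 126.90 g/mol = 0.3848 mol
Divide by the smallest (0.3848 mol I): F 6.999, I 1.000
Ratio ≈ 7:1, so the empirical formula is F7I

F7I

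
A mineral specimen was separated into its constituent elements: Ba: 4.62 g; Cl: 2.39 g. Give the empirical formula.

n(Ba) = 4.62/137.33 = 0.03364, n(Cl) = 2.39/35.45 = 0.06742
Ratios (÷ 0.03364): Ba 1.000, Cl 2.004
≈ 1:2 → BaCl2

BaCl2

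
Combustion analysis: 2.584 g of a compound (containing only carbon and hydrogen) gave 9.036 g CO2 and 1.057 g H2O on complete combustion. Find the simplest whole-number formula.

mol C = 9.036 / 44.01 = 0.2053; mass C = 0.2053 × 12.01 = 2.466 g
mol H = 2 × (1.057 / 18.02) = 0.1173; mass H = 0.1173 × 1.008 = 0.1183 g
Ratios (÷ 0.1173): C 1.750, H 1.000
Multiply by 4: C 7.00, H 4.00 → C7H4

C7H4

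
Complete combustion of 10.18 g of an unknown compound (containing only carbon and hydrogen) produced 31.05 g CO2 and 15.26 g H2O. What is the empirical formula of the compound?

mol C = 31.05 / 44.01 = 0.7055; mass C = 0.7055 × 12.01 = 8.473 g
mol H = 2 × (15.26 / 18.02) = 1.694; mass H = 1.694 × 1.008 = 1.707 g
Ratios (÷ 0.7055): C 1.000, H 2.401
×5: C 5.00, H 12.00 → C5H12

C5H12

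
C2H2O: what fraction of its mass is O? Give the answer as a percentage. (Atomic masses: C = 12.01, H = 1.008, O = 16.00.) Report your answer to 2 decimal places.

38.06%

Molar mass = 2(12.01) + 2(1.008) + 1(16.00) = 42.036 g/mol
Mass of O per mole = 1 × 16.00 = 16.000 g
% O = 16.000 / 42.036 × 100 = 38.06%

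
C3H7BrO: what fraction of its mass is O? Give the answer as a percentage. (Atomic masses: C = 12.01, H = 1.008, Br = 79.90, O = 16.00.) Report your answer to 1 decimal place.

11.5%

Molar mass = 3(12.01) + 7(1.008) + 1(79.90) + 1(16.00) = 138.986 g/mol
Mass of O per mole = 1 × 16.00 = 16.000 g
% O = 16.000 / 138.986 × 100 = 11.5%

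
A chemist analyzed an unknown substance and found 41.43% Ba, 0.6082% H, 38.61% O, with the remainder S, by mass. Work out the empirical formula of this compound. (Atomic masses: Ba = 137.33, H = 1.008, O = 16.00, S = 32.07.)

BaH2O8S2

Assume 100 g: 41.43 g Ba, 0.6082 g H, 38.61 g O, 19.352 g S.
Ba: 41.43 g ÷ 137.33 g/mol = 0.3017 mol
H: 0.6082 g ÷ 1.008 g/mol = 0.6034 mol
O: 38.61 g ÷ 16.00 g/mol = 2.413 mol
S: 19.352 g ÷ 32.07 g/mol = 0.6034 mol
Divide by the smallest (0.3017 mol Ba): Ba 1.000, H 2.000, O 7.999, S 2.000
Ratio ≈ 1:2:8:2, so the empirical formula is BaH2O8S2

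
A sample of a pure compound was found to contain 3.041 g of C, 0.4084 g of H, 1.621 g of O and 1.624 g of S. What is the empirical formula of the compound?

C5H8O2S

Moles — C: 3.041 / 12.01 = 0.2532 mol; H: 0.4084 / 1.008 = 0.4052 mol; O: 1.621 / 16.00 = 0.1013 mol; S: 1.624 / 32.07 = 0.05064 mol
Ratios (÷ 0.05064): C 5.000, H 8.001, O 2.001, S 1.000
≈ 5:8:2:1 → C5H8O2S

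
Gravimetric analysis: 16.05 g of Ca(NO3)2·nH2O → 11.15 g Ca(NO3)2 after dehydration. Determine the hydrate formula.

Ca(NO3)2·4H2O

Mass of water lost = 16.05 − 11.15 = 4.9 g → 4.9 / 18.02 = 0.2719 mol H2O
Molar mass of Ca(NO3)2 = 164.10 g/mol → mol Ca(NO3)2 = 11.15 / 164.10 = 0.06795
n = 0.2719 / 0.06795 = 4.00 ≈ 4 → Ca(NO3)2·4H2O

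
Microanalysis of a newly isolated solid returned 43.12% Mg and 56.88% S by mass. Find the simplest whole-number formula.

MgS

Assume 100 g: 43.12 g Mg, 56.88 g S.
n(Mg) = 43.12/24.31 = 1.774, n(S) = 56.88/32.07 = 1.774
Ratios (÷ 1.774): Mg 1.000, S 1.000
Ratio ≈ 1:1, so the empirical formula is MgS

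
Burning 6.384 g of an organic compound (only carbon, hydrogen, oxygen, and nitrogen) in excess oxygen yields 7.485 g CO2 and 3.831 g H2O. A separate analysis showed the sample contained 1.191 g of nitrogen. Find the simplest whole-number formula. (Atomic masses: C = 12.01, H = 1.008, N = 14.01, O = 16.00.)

mol C = 7.485 / 44.01 = 0.1701; mass C = 0.1701 × 12.01 = 2.043 g
mol H = 2 × (3.831 / 18.02) = 0.4252; mass H = 0.4252 × 1.008 = 0.4286 g
mol N = 1.191 / 14.01 = 0.08501
mass O = 6.384 − (3.662) = 2.722 g → mol O = 0.1701
Smallest is N at 0.08501 mol; normalising gives C 2.001, H 5.002, N 1.000, O 2.001
→ C2H5NO2

C2H5NO2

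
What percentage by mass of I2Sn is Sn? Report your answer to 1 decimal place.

31.9%

Molar mass = 2(126.90) + 1(118.71) = 372.510 g/mol
Mass of Sn per mole = 1 × 118.71 = 118.710 g
% Sn = 118.710 / 372.510 × 100 = 31.9%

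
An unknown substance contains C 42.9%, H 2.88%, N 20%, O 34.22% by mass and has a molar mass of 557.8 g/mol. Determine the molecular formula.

C20H16N8O12

Assume 100 g: 42.9 g C, 2.88 g H, 20 g N, 34.22 g O.
C: 42.9 g ÷ 12.01 g/mol = 3.572 mol
H: 2.88 g ÷ 1.008 g/mol = 2.857 mol
N: 20 g ÷ 14.01 g/mol = 1.428 mol
O: 34.22 g ÷ 16.00 g/mol = 2.139 mol
Divide by the smallest (1.428 mol N): C 2.502, H 2.001, N 1.000, O 1.498
Multiply by 2: C 5.00, H 4.00, N 2.00, O 3.00 → C5H4N2O3
Empirical-formula mass = 140.10 g/mol
n = 557.8 / 140.10 = 3.98 ≈ 4
Molecular formula = (C5H4N2O3)×4 = C20H16N8O12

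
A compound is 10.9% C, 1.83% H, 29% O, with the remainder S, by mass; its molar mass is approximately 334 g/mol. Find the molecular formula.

C3H6O6S6

Assume 100 g: 10.9 g C, 1.83 g H, 29 g O, 58.27 g S.
C: 10.9 g ÷ 12.01 g/mol = 0.9076 mol
H: 1.83 g ÷ 1.008 g/mol = 1.815 mol
O: 29 g ÷ 16.00 g/mol = 1.812 mol
S: 58.27 g ÷ 32.07 g/mol = 1.817 mol
Smallest is C at 0.9076 mol; normalising gives C 1.000, H 2.000, O 1.997, S 2.002
→ CH2O2S2
Empirical-formula mass = 110.17 g/mol
n = 334 / 110.17 = 3.03 ≈ 3
Molecular formula = (CH2O2S2)×3 = C3H6O6S6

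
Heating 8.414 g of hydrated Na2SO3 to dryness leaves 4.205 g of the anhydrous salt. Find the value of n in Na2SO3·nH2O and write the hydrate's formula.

Mass of water lost = 8.414 − 4.205 = 4.209 g → 4.209 / 18.02 = 0.2336 mol H2O
Molar mass of Na2SO3 = 126.05 g/mol → mol Na2SO3 = 4.205 / 126.05 = 0.03336
n = 0.2336 / 0.03336 = 7.00 ≈ 7 → Na2SO3·7H2O

Na2SO3·7H2O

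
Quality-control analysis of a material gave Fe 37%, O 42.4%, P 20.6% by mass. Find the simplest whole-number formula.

Assume 100 g: 37 g Fe, 42.4 g O, 20.6 g P.
n(Fe) = 37/55.85 = 0.6625, n(O) = 42.4/16.00 = 2.65, n(P) = 20.6/30.97 = 0.6652
Ratios (÷ 0.6625): Fe 1.000, O 4.000, P 1.004
Ratio ≈ 1:4:1, so the empirical formula is FeO4P

FeO4P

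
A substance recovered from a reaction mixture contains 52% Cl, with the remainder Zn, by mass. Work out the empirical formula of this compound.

Assume 100 g: 52 g Cl, 48 g Zn.
Cl: 52 g ÷ 35.45 g/mol = 1.467 mol
Zn: 48 g ÷ 65.38 g/mol = 0.7342 mol
Divide by the smallest (0.7342 mol Zn): Cl 1.998, Zn 1.000
≈ 2:1 → Cl2Zn

Cl2Zn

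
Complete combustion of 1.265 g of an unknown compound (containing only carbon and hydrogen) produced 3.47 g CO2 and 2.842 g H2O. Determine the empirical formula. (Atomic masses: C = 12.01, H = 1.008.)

CH4

mol C = 3.47 / 44.01 = 0.07885; mass C = 0.07885 × 12.01 = 0.9469 g
mol H = 2 × (2.842 / 18.02) = 0.3154; mass H = 0.3154 × 1.008 = 0.3180 g
Divide by the smallest (0.07885 mol C): C 1.000, H 4.001
Ratio ≈ 1:4, so the empirical formula is CH4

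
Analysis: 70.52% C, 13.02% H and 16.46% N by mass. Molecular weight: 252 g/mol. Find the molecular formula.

Assume 100 g: 70.52 g C, 13.02 g H, 16.46 g N.
n(C) = 70.52/12.01 = 5.872, n(H) = 13.02/1.008 = 12.92, n(N) = 16.46/14.01 = 1.175
Divide by the smallest (1.175 mol N): C 4.998, H 10.994, N 1.000
→ C5H11N
Empirical-formula mass = 85.15 g/mol
n = 252 / 85.15 = 2.96 ≈ 3
Molecular formula = (C5H11N)×3 = C15H33N3

C15H33N3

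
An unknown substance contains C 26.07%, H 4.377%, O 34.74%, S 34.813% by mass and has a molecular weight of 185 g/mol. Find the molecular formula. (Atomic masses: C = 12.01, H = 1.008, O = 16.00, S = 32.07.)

C4H8O4S2

Assume 100 g: 26.07 g C, 4.377 g H, 34.74 g O, 34.813 g S.
n(C) = 26.07/12.01 = 2.171, n(H) = 4.377/1.008 = 4.342, n(O) = 34.74/16.00 = 2.171, n(S) = 34.813/32.07 = 1.086
Divide by the smallest (1.086 mol S): C 2.000, H 4.000, O 2.000, S 1.000
Ratio ≈ 2:4:2:1, so the empirical formula is C2H4O2S
Empirical-formula mass = 92.12 g/mol
n = 185 / 92.12 = 2.01 ≈ 2
Molecular formula = (C2H4O2S)×2 = C4H8O4S2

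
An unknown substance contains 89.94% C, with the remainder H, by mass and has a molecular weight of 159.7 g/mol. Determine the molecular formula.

Assume 100 g: 89.94 g C, 10.06 g H.
Moles — C: 89.94 / 12.01 = 7.489 mol; H: 10.06 / 1.008 = 9.98 mol
Ratios (÷ 7.489): C 1.000, H 1.333
Scaling by 3: C 3.00, H 4.00 → C3H4
Empirical-formula mass = 40.06 g/mol
n = 159.7 / 40.06 = 3.99 ≈ 4
Molecular formula = (C3H4)×4 = C12H16

C12H16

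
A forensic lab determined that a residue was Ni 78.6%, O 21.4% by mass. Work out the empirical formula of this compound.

Assume 100 g: 78.6 g Ni, 21.4 g O.
Ni: 78.6 g ÷ 58.69 g/mol = 1.339 mol
O: 21.4 g ÷ 16.00 g/mol = 1.337 mol
Divide by the smallest (1.337 mol O): Ni 1.001, O 1.000
Ratio ≈ 1:1, so the empirical formula is NiO

NiO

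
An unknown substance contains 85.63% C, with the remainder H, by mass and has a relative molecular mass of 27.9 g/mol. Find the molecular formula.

Assume 100 g: 85.63 g C, 14.37 g H.
n(C) = 85.63/12.01 = 7.13, n(H) = 14.37/1.008 = 14.26
Smallest is C at 7.13 mol; normalising gives C 1.000, H 1.999
Ratio ≈ 1:2, so the empirical formula is CH2
Empirical-formula mass = 14.03 g/mol
n = 27.9 / 14.03 = 1.99 ≈ 2
Molecular formula = (CH2)×2 = C2H4

C2H4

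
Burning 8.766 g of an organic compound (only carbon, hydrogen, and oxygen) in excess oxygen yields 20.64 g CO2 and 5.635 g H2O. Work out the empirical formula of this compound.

C3H4O

mol C = 20.64 / 44.01 = 0.4690; mass C = 0.4690 × 12.01 = 5.633 g
mol H = 2 × (5.635 / 18.02) = 0.6254; mass H = 0.6254 × 1.008 = 0.6304 g
mass O = 8.766 − (6.263) = 2.503 g → mol O = 0.1564
Smallest is O at 0.1564 mol; normalising gives C 2.998, H 3.998, O 1.000
→ C3H4O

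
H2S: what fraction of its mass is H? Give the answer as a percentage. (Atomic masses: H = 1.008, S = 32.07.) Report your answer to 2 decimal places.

Molar mass = 2(1.008) + 1(32.07) = 34.086 g/mol
Mass of H per mole = 2 × 1.008 = 2.016 g
% H = 2.016 / 34.086 × 100 = 5.91%

5.91%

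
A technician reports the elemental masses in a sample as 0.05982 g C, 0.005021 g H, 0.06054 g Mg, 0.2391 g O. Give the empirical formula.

C2H2MgO6

n(C) = 0.05982/12.01 = 0.004981, n(H) = 0.005021/1.008 = 0.004981, n(Mg) = 0.06054/24.31 = 0.00249, n(O) = 0.2391/16.00 = 0.01494
Smallest is Mg at 0.00249 mol; normalising gives C 2.000, H 2.000, Mg 1.000, O 6.001
Ratio ≈ 2:2:1:6, so the empirical formula is C2H2MgO6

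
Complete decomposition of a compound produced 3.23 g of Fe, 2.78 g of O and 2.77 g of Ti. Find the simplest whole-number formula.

Moles — Fe: 3.23 / 55.85 = 0.05783 mol; O: 2.78 / 16.00 = 0.1737 mol; Ti: 2.77 / 47.87 = 0.05787 mol
Smallest is Fe at 0.05783 mol; normalising gives Fe 1.000, O 3.004, Ti 1.001
Ratio ≈ 1:3:1, so the empirical formula is FeO3Ti

FeO3Ti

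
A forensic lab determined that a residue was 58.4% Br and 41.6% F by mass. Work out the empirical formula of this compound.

Assume 100 g: 58.4 g Br, 41.6 g F.
Br: 58.4 g ÷ 79.90 g/mol = 0.7309 mol
F: 41.6 g ÷ 19.00 g/mol = 2.189 mol
Ratios (÷ 0.7309): Br 1.000, F 2.996
Ratio ≈ 1:3, so the empirical formula is BrF3

BrF3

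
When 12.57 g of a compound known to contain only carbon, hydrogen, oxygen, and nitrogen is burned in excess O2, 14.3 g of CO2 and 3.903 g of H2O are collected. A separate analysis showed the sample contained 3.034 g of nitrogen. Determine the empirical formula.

C3H4N2O3

mol C = 14.3 / 44.01 = 0.3249; mass C = 0.3249 × 12.01 = 3.902 g
mol H = 2 × (3.903 / 18.02) = 0.4332; mass H = 0.4332 × 1.008 = 0.4367 g
mol N = 3.034 / 14.01 = 0.2166
mass O = 12.57 − (7.373) = 5.197 g → mol O = 0.3248
Ratios (÷ 0.2166): C 1.500, H 2.000, N 1.000, O 1.500
Scaling by 2: C 3.00, H 4.00, N 2.00, O 3.00 → C3H4N2O3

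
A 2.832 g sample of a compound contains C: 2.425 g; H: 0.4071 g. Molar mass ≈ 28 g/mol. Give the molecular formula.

C2H4

C: 2.425 g ÷ 12.01 g/mol = 0.2019 mol
H: 0.4071 g ÷ 1.008 g/mol = 0.4039 mol
Ratios (÷ 0.2019): C 1.000, H 2.000
→ CH2
Empirical-formula mass = 14.03 g/mol
n = 28 / 14.03 = 2.00 ≈ 2
Molecular formula = (CH2)×2 = C2H4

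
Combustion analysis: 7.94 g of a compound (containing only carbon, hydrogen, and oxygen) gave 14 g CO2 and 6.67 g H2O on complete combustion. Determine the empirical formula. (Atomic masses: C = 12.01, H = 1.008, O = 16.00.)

mol C = 14 / 44.01 = 0.3181; mass C = 0.3181 × 12.01 = 3.820 g
mol H = 2 × (6.67 / 18.02) = 0.7403; mass H = 0.7403 × 1.008 = 0.7462 g
mass O = 7.94 − (4.567) = 3.373 g → mol O = 0.2108
Divide by the smallest (0.2108 mol O): C 1.509, H 3.511, O 1.000
Multiply by 2: C 3.02, H 7.02, O 2.00 → C3H7O2

C3H7O2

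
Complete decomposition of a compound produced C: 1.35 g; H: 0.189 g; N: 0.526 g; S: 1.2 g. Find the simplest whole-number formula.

C3H5NS

Moles — C: 1.35 / 12.01 = 0.1124 mol; H: 0.189 / 1.008 = 0.1875 mol; N: 0.526 / 14.01 = 0.03754 mol; S: 1.2 / 32.07 = 0.03742 mol
Ratios (÷ 0.03742): C 3.004, H 5.011, N 1.003, S 1.000
≈ 3:5:1:1 → C3H5NS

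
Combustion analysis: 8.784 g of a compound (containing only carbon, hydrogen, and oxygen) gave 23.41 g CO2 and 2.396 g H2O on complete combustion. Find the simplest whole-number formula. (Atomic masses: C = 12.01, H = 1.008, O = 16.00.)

mol C = 23.41 / 44.01 = 0.5319; mass C = 0.5319 × 12.01 = 6.388 g
mol H = 2 × (2.396 / 18.02) = 0.2659; mass H = 0.2659 × 1.008 = 0.2681 g
mass O = 8.784 − (6.656) = 2.128 g → mol O = 0.1330
Ratios (÷ 0.133): C 4.000, H 2.000, O 1.000
→ C4H2O

C4H2O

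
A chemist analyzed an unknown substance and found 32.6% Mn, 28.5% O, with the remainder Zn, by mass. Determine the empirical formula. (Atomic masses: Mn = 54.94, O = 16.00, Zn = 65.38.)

Assume 100 g: 32.6 g Mn, 28.5 g O, 38.9 g Zn.
n(Mn) = 32.6/54.94 = 0.5934, n(O) = 28.5/16.00 = 1.781, n(Zn) = 38.9/65.38 = 0.595
Ratios (÷ 0.5934): Mn 1.000, O 3.002, Zn 1.003
≈ 1:3:1 → MnO3Zn

MnO3Zn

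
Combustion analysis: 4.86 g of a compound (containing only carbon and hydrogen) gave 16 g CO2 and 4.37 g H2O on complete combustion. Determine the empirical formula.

mol C = 16 / 44.01 = 0.3636; mass C = 0.3636 × 12.01 = 4.366 g
mol H = 2 × (4.37 / 18.02) = 0.4850; mass H = 0.4850 × 1.008 = 0.4889 g
Ratios (÷ 0.3636): C 1.000, H 1.334
Scaling by 3: C 3.00, H 4.00 → C3H4

C3H4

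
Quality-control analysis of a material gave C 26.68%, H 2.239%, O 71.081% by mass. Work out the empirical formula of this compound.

CHO2

Assume 100 g: 26.68 g C, 2.239 g H, 71.081 g O.
Moles — C: 26.68 / 12.01 = 2.221 mol; H: 2.239 / 1.008 = 2.221 mol; O: 71.081 / 16.00 = 4.443 mol
Smallest is H at 2.221 mol; normalising gives C 1.000, H 1.000, O 2.000
≈ 1:1:2 → CHO2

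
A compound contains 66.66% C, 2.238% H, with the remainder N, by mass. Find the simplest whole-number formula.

C5H2N2

Assume 100 g: 66.66 g C, 2.238 g H, 31.102 g N.
n(C) = 66.66/12.01 = 5.55, n(H) = 2.238/1.008 = 2.22, n(N) = 31.102/14.01 = 2.22
Divide by the smallest (2.22 mol N): C 2.500, H 1.000, N 1.000
Scaling by 2: C 5.00, H 2.00, N 2.00 → C5H2N2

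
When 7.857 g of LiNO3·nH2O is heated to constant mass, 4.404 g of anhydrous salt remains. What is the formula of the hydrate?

LiNO3·3H2O

Mass of water lost = 7.857 − 4.404 = 3.453 g → 3.453 / 18.02 = 0.1916 mol H2O
Molar mass of LiNO3 = 68.95 g/mol → mol LiNO3 = 4.404 / 68.95 = 0.06387
n = 0.1916 / 0.06387 = 3.00 ≈ 3 → LiNO3·3H2O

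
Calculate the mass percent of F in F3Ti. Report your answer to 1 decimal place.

Molar mass = 3(19.00) + 1(47.87) = 104.870 g/mol
Mass of F per mole = 3 × 19.00 = 57.000 g
% F = 57.000 / 104.870 × 100 = 54.4%

54.4%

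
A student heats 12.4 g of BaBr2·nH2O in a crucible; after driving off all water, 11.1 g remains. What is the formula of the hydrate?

Mass of water lost = 12.4 − 11.1 = 1.3 g → 1.3 / 18.02 = 0.07214 mol H2O
Molar mass of BaBr2 = 297.13 g/mol → mol BaBr2 = 11.1 / 297.13 = 0.03736
n = 0.07214 / 0.03736 = 1.93 ≈ 2 → BaBr2·2H2O

BaBr2·2H2O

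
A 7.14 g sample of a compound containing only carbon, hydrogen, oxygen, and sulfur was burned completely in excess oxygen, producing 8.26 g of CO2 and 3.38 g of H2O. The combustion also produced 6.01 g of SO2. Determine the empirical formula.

mol C = 8.26 / 44.01 = 0.1877; mass C = 0.1877 × 12.01 = 2.254 g
mol H = 2 × (3.38 / 18.02) = 0.3751; mass H = 0.3751 × 1.008 = 0.3781 g
mol S = 6.01 / 64.07 = 0.09380; mass S = 3.008 g
mass O = 7.14 − (5.641) = 1.499 g → mol O = 0.09372
Divide by the smallest (0.09372 mol O): C 2.003, H 4.003, O 1.000, S 1.001
→ C2H4OS

C2H4OS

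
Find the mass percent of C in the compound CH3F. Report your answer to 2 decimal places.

35.29%

Molar mass = 1(12.01) + 3(1.008) + 1(19.00) = 34.034 g/mol
Mass of C per mole = 1 × 12.01 = 12.010 g
% C = 12.010 / 34.034 × 100 = 35.29%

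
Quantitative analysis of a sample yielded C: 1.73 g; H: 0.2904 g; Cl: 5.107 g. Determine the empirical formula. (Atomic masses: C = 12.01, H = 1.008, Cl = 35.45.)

CH2Cl

C: 1.73 g ÷ 12.01 g/mol = 0.144 mol
H: 0.2904 g ÷ 1.008 g/mol = 0.2881 mol
Cl: 5.107 g ÷ 35.45 g/mol = 0.1441 mol
Divide by the smallest (0.144 mol C): C 1.000, H 2.000, Cl 1.000
Ratio ≈ 1:2:1, so the empirical formula is CH2Cl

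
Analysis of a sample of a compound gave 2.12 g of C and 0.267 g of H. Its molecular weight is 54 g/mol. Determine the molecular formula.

C4H6

C: 2.12 g ÷ 12.01 g/mol = 0.1765 mol
H: 0.267 g ÷ 1.008 g/mol = 0.2649 mol
Divide by the smallest (0.1765 mol C): C 1.000, H 1.501
Scaling by 2: C 2.00, H 3.00 → C2H3
Empirical-formula mass = 27.04 g/mol
n = 54 / 27.04 = 2.00 ≈ 2
Molecular formula = (C2H3)×2 = C4H6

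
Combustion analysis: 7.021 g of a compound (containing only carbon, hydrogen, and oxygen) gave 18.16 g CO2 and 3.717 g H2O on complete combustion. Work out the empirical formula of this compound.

mol C = 18.16 / 44.01 = 0.4126; mass C = 0.4126 × 12.01 = 4.956 g
mol H = 2 × (3.717 / 18.02) = 0.4125; mass H = 0.4125 × 1.008 = 0.4158 g
mass O = 7.021 − (5.372) = 1.649 g → mol O = 0.1031
Smallest is O at 0.1031 mol; normalising gives C 4.003, H 4.002, O 1.000
≈ 4:4:1 → C4H4O

C4H4O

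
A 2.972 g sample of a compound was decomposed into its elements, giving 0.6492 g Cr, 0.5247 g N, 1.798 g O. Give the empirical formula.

CrN3O9

Moles — Cr: 0.6492 / 52.00 = 0.01248 mol; N: 0.5247 / 14.01 = 0.03745 mol; O: 1.798 / 16.00 = 0.1124 mol
Smallest is Cr at 0.01248 mol; normalising gives Cr 1.000, N 3.000, O 9.001
Ratio ≈ 1:3:9, so the empirical formula is CrN3O9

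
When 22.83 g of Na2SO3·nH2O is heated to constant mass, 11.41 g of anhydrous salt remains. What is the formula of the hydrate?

Na2SO3·7H2O

Mass of water lost = 22.83 − 11.41 = 11.42 g → 11.42 / 18.02 = 0.6337 mol H2O
Molar mass of Na2SO3 = 126.05 g/mol → mol Na2SO3 = 11.41 / 126.05 = 0.09052
n = 0.6337 / 0.09052 = 7.00 ≈ 7 → Na2SO3·7H2O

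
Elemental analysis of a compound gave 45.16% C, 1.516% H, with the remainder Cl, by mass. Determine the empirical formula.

C5H2Cl2

Assume 100 g: 45.16 g C, 1.516 g H, 53.324 g Cl.
C: 45.16 g ÷ 12.01 g/mol = 3.76 mol
H: 1.516 g ÷ 1.008 g/mol = 1.504 mol
Cl: 53.324 g ÷ 35.45 g/mol = 1.504 mol
Smallest is H at 1.504 mol; normalising gives C 2.500, H 1.000, Cl 1.000
×2: C 5.00, H 2.00, Cl 2.00 → C5H2Cl2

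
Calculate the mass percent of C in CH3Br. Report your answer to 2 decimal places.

Molar mass = 1(12.01) + 3(1.008) + 1(79.90) = 94.934 g/mol
Mass of C per mole = 1 × 12.01 = 12.010 g
% C = 12.010 / 94.934 × 100 = 12.65%

12.65%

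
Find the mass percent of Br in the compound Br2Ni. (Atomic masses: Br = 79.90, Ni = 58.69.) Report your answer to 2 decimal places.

73.14%

Molar mass = 2(79.90) + 1(58.69) = 218.490 g/mol
Mass of Br per mole = 2 × 79.90 = 159.800 g
% Br = 159.800 / 218.490 × 100 = 73.14%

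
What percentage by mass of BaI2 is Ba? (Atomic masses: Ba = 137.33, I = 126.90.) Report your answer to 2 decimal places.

35.11%

Molar mass = 1(137.33) + 2(126.90) = 391.130 g/mol
Mass of Ba per mole = 1 × 137.33 = 137.330 g
% Ba = 137.330 / 391.130 × 100 = 35.11%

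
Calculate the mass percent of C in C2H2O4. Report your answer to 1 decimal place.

26.7%

Molar mass = 2(12.01) + 2(1.008) + 4(16.00) = 90.036 g/mol
Mass of C per mole = 2 × 12.01 = 24.020 g
% C = 24.020 / 90.036 × 100 = 26.7%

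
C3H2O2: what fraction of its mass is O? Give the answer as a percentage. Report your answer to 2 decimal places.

Molar mass = 3(12.01) + 2(1.008) + 2(16.00) = 70.046 g/mol
Mass of O per mole = 2 × 16.00 = 32.000 g
% O = 32.000 / 70.046 × 100 = 45.68%

45.68%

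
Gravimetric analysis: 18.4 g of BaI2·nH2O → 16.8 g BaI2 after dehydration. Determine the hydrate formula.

BaI2·2H2O

Mass of water lost = 18.4 − 16.8 = 1.6 g → 1.6 / 18.02 = 0.08879 mol H2O
Molar mass of BaI2 = 391.13 g/mol → mol BaI2 = 16.8 / 391.13 = 0.04295
n = 0.08879 / 0.04295 = 2.07 ≈ 2 → BaI2·2H2O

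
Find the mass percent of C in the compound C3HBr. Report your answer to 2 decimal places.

Molar mass = 3(12.01) + 1(1.008) + 1(79.90) = 116.938 g/mol
Mass of C per mole = 3 × 12.01 = 36.030 g
% C = 36.030 / 116.938 × 100 = 30.81%

30.81%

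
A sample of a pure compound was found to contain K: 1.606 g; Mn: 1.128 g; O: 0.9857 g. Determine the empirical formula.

n(K) = 1.606/39.10 = 0.04107, n(Mn) = 1.128/54.94 = 0.02053, n(O) = 0.9857/16.00 = 0.06161
Smallest is Mn at 0.02053 mol; normalising gives K 2.001, Mn 1.000, O 3.001
Ratio ≈ 2:1:3, so the empirical formula is K2MnO3

K2MnO3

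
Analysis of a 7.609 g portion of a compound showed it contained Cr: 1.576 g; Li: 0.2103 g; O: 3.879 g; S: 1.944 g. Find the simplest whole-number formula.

Moles — Cr: 1.576 / 52.00 = 0.03031 mol; Li: 0.2103 / 6.94 = 0.0303 mol; O: 3.879 / 16.00 = 0.2424 mol; S: 1.944 / 32.07 = 0.06062 mol
Divide by the smallest (0.0303 mol Li): Cr 1.000, Li 1.000, O 8.001, S 2.000
≈ 1:1:8:2 → CrLiO8S2

CrLiO8S2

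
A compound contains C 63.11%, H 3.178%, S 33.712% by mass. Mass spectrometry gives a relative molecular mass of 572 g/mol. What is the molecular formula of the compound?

C30H18S6

Assume 100 g: 63.11 g C, 3.178 g H, 33.712 g S.
n(C) = 63.11/12.01 = 5.255, n(H) = 3.178/1.008 = 3.153, n(S) = 33.712/32.07 = 1.051
Ratios (÷ 1.051): C 4.999, H 2.999, S 1.000
≈ 5:3:1 → C5H3S
Empirical-formula mass = 95.14 g/mol
n = 572 / 95.14 = 6.01 ≈ 6
Molecular formula = (C5H3S)×6 = C30H18S6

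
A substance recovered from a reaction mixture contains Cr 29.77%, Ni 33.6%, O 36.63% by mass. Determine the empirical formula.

CrNiO4

Assume 100 g: 29.77 g Cr, 33.6 g Ni, 36.63 g O.
Cr: 29.77 g ÷ 52.00 g/mol = 0.5725 mol
Ni: 33.6 g ÷ 58.69 g/mol = 0.5725 mol
O: 36.63 g ÷ 16.00 g/mol = 2.289 mol
Smallest is Ni at 0.5725 mol; normalising gives Cr 1.000, Ni 1.000, O 3.999
≈ 1:1:4 → CrNiO4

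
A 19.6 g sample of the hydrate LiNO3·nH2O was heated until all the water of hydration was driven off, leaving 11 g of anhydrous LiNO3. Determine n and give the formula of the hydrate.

LiNO3·3H2O

Mass of water lost = 19.6 − 11 = 8.6 g → 8.6 / 18.02 = 0.4772 mol H2O
Molar mass of LiNO3 = 68.95 g/mol → mol LiNO3 = 11 / 68.95 = 0.1595
n = 0.4772 / 0.1595 = 2.99 ≈ 3 → LiNO3·3H2O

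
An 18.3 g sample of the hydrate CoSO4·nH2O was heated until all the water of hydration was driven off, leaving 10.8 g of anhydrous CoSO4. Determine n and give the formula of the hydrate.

CoSO4·6H2O

Mass of water lost = 18.3 − 10.8 = 7.5 g → 7.5 / 18.02 = 0.4162 mol H2O
Molar mass of CoSO4 = 155.00 g/mol → mol CoSO4 = 10.8 / 155.00 = 0.06968
n = 0.4162 / 0.06968 = 5.97 ≈ 6 → CoSO4·6H2O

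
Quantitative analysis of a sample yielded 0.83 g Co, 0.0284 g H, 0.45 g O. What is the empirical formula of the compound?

CoH2O2

Co: 0.83 g ÷ 58.93 g/mol = 0.01408 mol
H: 0.0284 g ÷ 1.008 g/mol = 0.02817 mol
O: 0.45 g ÷ 16.00 g/mol = 0.02813 mol
Ratios (÷ 0.01408): Co 1.000, H 2.000, O 1.997
→ CoH2O2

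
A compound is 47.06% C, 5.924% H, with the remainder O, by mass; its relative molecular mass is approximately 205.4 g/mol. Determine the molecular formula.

C8H12O6

Assume 100 g: 47.06 g C, 5.924 g H, 47.016 g O.
n(C) = 47.06/12.01 = 3.918, n(H) = 5.924/1.008 = 5.877, n(O) = 47.016/16.00 = 2.938
Ratios (÷ 2.938): C 1.333, H 2.000, O 1.000
Multiply by 3: C 4.00, H 6.00, O 3.00 → C4H6O3
Empirical-formula mass = 102.09 g/mol
n = 205.4 / 102.09 = 2.01 ≈ 2
Molecular formula = (C4H6O3)×2 = C8H12O6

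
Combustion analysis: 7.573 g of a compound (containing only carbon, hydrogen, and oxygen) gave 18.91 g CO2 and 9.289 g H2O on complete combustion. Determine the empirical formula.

C5H12O

mol C = 18.91 / 44.01 = 0.4297; mass C = 0.4297 × 12.01 = 5.160 g
mol H = 2 × (9.289 / 18.02) = 1.031; mass H = 1.031 × 1.008 = 1.039 g
mass O = 7.573 − (6.200) = 1.373 g → mol O = 0.08584
Divide by the smallest (0.08584 mol O): C 5.006, H 12.011, O 1.000
Ratio ≈ 5:12:1, so the empirical formula is C5H12O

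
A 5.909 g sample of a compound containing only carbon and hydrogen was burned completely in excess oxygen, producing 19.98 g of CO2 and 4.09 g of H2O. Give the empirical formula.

CH

mol C = 19.98 / 44.01 = 0.4540; mass C = 0.4540 × 12.01 = 5.452 g
mol H = 2 × (4.09 / 18.02) = 0.4539; mass H = 0.4539 × 1.008 = 0.4576 g
Smallest is H at 0.4539 mol; normalising gives C 1.000, H 1.000
→ CH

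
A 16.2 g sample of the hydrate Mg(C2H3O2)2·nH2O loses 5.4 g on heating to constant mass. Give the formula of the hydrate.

Mg(C2H3O2)2·4H2O

Mass of anhydrous Mg(C2H3O2)2 = 16.2 − 5.4 = 10.8 g
mol H2O = 5.4 / 18.02 = 0.2997
Molar mass of Mg(C2H3O2)2 = 142.40 g/mol → mol Mg(C2H3O2)2 = 10.8 / 142.40 = 0.07584
n = 0.2997 / 0.07584 = 3.95 ≈ 4 → Mg(C2H3O2)2·4H2O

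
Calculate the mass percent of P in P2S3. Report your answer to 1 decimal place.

Molar mass = 2(30.97) + 3(32.07) = 158.150 g/mol
Mass of P per mole = 2 × 30.97 = 61.940 g
% P = 61.940 / 158.150 × 100 = 39.2%

39.2%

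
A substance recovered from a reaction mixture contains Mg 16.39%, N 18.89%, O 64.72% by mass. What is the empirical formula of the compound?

MgN2O6

Assume 100 g: 16.39 g Mg, 18.89 g N, 64.72 g O.
n(Mg) = 16.39/24.31 = 0.6742, n(N) = 18.89/14.01 = 1.348, n(O) = 64.72/16.00 = 4.045
Divide by the smallest (0.6742 mol Mg): Mg 1.000, N 2.000, O 6.000
≈ 1:2:6 → MgN2O6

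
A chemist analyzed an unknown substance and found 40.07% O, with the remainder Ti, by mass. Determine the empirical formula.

O2Ti

Assume 100 g: 40.07 g O, 59.93 g Ti.
Moles — O: 40.07 / 16.00 = 2.504 mol; Ti: 59.93 / 47.87 = 1.252 mol
Smallest is Ti at 1.252 mol; normalising gives O 2.000, Ti 1.000
≈ 2:1 → O2Ti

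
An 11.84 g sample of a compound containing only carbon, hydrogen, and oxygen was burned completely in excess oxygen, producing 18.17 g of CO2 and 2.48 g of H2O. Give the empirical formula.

C3H2O3

mol C = 18.17 / 44.01 = 0.4129; mass C = 0.4129 × 12.01 = 4.958 g
mol H = 2 × (2.48 / 18.02) = 0.2752; mass H = 0.2752 × 1.008 = 0.2775 g
mass O = 11.84 − (5.236) = 6.604 g → mol O = 0.4128
Smallest is H at 0.2752 mol; normalising gives C 1.500, H 1.000, O 1.500
Scaling by 2: C 3.00, H 2.00, O 3.00 → C3H2O3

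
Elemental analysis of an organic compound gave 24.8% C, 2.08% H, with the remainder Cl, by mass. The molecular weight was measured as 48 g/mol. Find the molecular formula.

CHCl

Assume 100 g: 24.8 g C, 2.08 g H, 73.12 g Cl.
n(C) = 24.8/12.01 = 2.065, n(H) = 2.08/1.008 = 2.063, n(Cl) = 73.12/35.45 = 2.063
Smallest is Cl at 2.063 mol; normalising gives C 1.001, H 1.000, Cl 1.000
≈ 1:1:1 → CHCl
Empirical-formula mass = 48.47 g/mol
n = 48 / 48.47 = 0.99 ≈ 1
Molecular formula = empirical formula = CHCl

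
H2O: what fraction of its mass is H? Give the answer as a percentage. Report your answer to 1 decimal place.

11.2%

Molar mass = 2(1.008) + 1(16.00) = 18.016 g/mol
Mass of H per mole = 2 × 1.008 = 2.016 g
% H = 2.016 / 18.016 × 100 = 11.2%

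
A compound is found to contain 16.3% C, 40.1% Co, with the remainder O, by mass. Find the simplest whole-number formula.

C2CoO4

Assume 100 g: 16.3 g C, 40.1 g Co, 43.6 g O.
C: 16.3 g ÷ 12.01 g/mol = 1.357 mol
Co: 40.1 g ÷ 58.93 g/mol = 0.6805 mol
O: 43.6 g ÷ 16.00 g/mol = 2.725 mol
Smallest is Co at 0.6805 mol; normalising gives C 1.995, Co 1.000, O 4.005
→ C2CoO4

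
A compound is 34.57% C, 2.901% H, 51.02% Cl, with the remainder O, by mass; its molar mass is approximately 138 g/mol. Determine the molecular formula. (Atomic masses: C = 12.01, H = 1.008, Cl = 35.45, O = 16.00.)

C4H4Cl2O

Assume 100 g: 34.57 g C, 2.901 g H, 51.02 g Cl, 11.509 g O.
C: 34.57 g ÷ 12.01 g/mol = 2.878 mol
H: 2.901 g ÷ 1.008 g/mol = 2.878 mol
Cl: 51.02 g ÷ 35.45 g/mol = 1.439 mol
O: 11.509 g ÷ 16.00 g/mol = 0.7193 mol
Ratios (÷ 0.7193): C 4.002, H 4.001, Cl 2.001, O 1.000
Ratio ≈ 4:4:2:1, so the empirical formula is C4H4Cl2O
Empirical-formula mass = 138.97 g/mol
n = 138 / 138.97 = 0.99 ≈ 1
Molecular formula = empirical formula = C4H4Cl2O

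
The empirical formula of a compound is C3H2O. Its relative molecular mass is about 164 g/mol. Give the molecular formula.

Empirical-formula mass = 54.05 g/mol
n = 164 / 54.05 = 3.03 ≈ 3
Molecular formula = (C3H2O)3 = C9H6O3

C9H6O3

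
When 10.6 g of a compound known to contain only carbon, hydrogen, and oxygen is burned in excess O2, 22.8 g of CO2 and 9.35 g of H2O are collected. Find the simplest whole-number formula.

mol C = 22.8 / 44.01 = 0.5181; mass C = 0.5181 × 12.01 = 6.222 g
mol H = 2 × (9.35 / 18.02) = 1.038; mass H = 1.038 × 1.008 = 1.046 g
mass O = 10.6 − (7.268) = 3.332 g → mol O = 0.2083
Ratios (÷ 0.2083): C 2.488, H 4.983, O 1.000
Multiply by 2: C 4.98, H 9.97, O 2.00 → C5H10O2

C5H10O2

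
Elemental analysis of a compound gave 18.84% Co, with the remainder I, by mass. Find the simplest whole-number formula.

Assume 100 g: 18.84 g Co, 81.16 g I.
Co: 18.84 g ÷ 58.93 g/mol = 0.3197 mol
I: 81.16 g ÷ 126.90 g/mol = 0.6396 mol
Divide by the smallest (0.3197 mol Co): Co 1.000, I 2.000
Ratio ≈ 1:2, so the empirical formula is CoI2

CoI2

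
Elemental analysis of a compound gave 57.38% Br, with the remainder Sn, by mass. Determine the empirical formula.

Assume 100 g: 57.38 g Br, 42.62 g Sn.
n(Br) = 57.38/79.90 = 0.7181, n(Sn) = 42.62/118.71 = 0.359
Divide by the smallest (0.359 mol Sn): Br 2.000, Sn 1.000
Ratio ≈ 2:1, so the empirical formula is Br2Sn

Br2Sn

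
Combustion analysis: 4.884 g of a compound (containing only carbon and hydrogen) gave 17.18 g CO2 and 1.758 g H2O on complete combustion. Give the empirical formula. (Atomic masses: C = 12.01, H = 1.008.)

mol C = 17.18 / 44.01 = 0.3904; mass C = 0.3904 × 12.01 = 4.688 g
mol H = 2 × (1.758 / 18.02) = 0.1951; mass H = 0.1951 × 1.008 = 0.1967 g
Ratios (÷ 0.1951): C 2.001, H 1.000
→ C2H

C2H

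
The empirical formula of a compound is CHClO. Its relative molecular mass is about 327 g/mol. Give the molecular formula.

Empirical-formula mass = 64.47 g/mol
n = 327 / 64.47 = 5.07 ≈ 5
Molecular formula = (CHClO)5 = C5H5Cl5O5

C5H5Cl5O5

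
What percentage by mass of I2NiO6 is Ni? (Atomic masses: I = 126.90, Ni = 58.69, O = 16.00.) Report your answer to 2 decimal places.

Molar mass = 2(126.90) + 1(58.69) + 6(16.00) = 408.490 g/mol
Mass of Ni per mole = 1 × 58.69 = 58.690 g
% Ni = 58.690 / 408.490 × 100 = 14.37%

14.37%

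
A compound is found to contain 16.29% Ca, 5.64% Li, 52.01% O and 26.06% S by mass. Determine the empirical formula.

CaLi2O8S2

Assume 100 g: 16.29 g Ca, 5.64 g Li, 52.01 g O, 26.06 g S.
Ca: 16.29 g ÷ 40.08 g/mol = 0.4064 mol
Li: 5.64 g ÷ 6.94 g/mol = 0.8127 mol
O: 52.01 g ÷ 16.00 g/mol = 3.251 mol
S: 26.06 g ÷ 32.07 g/mol = 0.8126 mol
Smallest is Ca at 0.4064 mol; normalising gives Ca 1.000, Li 2.000, O 7.998, S 1.999
≈ 1:2:8:2 → CaLi2O8S2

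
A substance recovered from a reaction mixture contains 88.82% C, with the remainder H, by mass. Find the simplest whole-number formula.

C2H3

Assume 100 g: 88.82 g C, 11.18 g H.
Moles — C: 88.82 / 12.01 = 7.396 mol; H: 11.18 / 1.008 = 11.09 mol
Ratios (÷ 7.396): C 1.000, H 1.500
×2: C 2.00, H 3.00 → C2H3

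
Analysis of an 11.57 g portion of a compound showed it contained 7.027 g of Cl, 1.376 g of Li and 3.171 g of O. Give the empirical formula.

ClLiO

Cl: 7.027 g ÷ 35.45 g/mol = 0.1982 mol
Li: 1.376 g ÷ 6.94 g/mol = 0.1983 mol
O: 3.171 g ÷ 16.00 g/mol = 0.1982 mol
Divide by the smallest (0.1982 mol O): Cl 1.000, Li 1.000, O 1.000
→ ClLiO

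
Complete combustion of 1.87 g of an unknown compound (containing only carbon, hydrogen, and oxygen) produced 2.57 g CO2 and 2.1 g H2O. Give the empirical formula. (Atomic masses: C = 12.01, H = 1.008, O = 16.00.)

CH4O

mol C = 2.57 / 44.01 = 0.05840; mass C = 0.05840 × 12.01 = 0.7013 g
mol H = 2 × (2.1 / 18.02) = 0.2331; mass H = 0.2331 × 1.008 = 0.2349 g
mass O = 1.87 − (0.9363) = 0.9337 g → mol O = 0.05836
Smallest is O at 0.05836 mol; normalising gives C 1.001, H 3.994, O 1.000
Ratio ≈ 1:4:1, so the empirical formula is CH4O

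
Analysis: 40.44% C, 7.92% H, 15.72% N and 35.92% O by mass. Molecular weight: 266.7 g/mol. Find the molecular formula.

Assume 100 g: 40.44 g C, 7.92 g H, 15.72 g N, 35.92 g O.
n(C) = 40.44/12.01 = 3.367, n(H) = 7.92/1.008 = 7.857, n(N) = 15.72/14.01 = 1.122, n(O) = 35.92/16.00 = 2.245
Smallest is N at 1.122 mol; normalising gives C 3.001, H 7.002, N 1.000, O 2.001
→ C3H7NO2
Empirical-formula mass = 89.10 g/mol
n = 266.7 / 89.10 = 2.99 ≈ 3
Molecular formula = (C3H7NO2)×3 = C9H21N3O6

C9H21N3O6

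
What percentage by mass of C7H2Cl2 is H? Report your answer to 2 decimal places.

Molar mass = 7(12.01) + 2(1.008) + 2(35.45) = 156.986 g/mol
Mass of H per mole = 2 × 1.008 = 2.016 g
% H = 2.016 / 156.986 × 100 = 1.28%

1.28%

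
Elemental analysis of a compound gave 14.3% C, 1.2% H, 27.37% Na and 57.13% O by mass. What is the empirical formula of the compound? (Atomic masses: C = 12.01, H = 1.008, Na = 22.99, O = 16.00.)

Assume 100 g: 14.3 g C, 1.2 g H, 27.37 g Na, 57.13 g O.
Moles — C: 14.3 / 12.01 = 1.191 mol; H: 1.2 / 1.008 = 1.19 mol; Na: 27.37 / 22.99 = 1.191 mol; O: 57.13 / 16.00 = 3.571 mol
Smallest is H at 1.19 mol; normalising gives C 1.000, H 1.000, Na 1.000, O 2.999
→ CHNaO3

CHNaO3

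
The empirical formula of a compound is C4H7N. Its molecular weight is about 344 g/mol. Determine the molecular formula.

C20H35N5

Empirical-formula mass = 69.11 g/mol
n = 344 / 69.11 = 4.98 ≈ 5
Molecular formula = (C4H7N)5 = C20H35N5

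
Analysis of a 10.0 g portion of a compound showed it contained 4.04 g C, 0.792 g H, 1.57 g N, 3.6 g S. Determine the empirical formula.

n(C) = 4.04/12.01 = 0.3364, n(H) = 0.792/1.008 = 0.7857, n(N) = 1.57/14.01 = 0.1121, n(S) = 3.6/32.07 = 0.1123
Divide by the smallest (0.1121 mol N): C 3.002, H 7.011, N 1.000, S 1.002
→ C3H7NS

C3H7NS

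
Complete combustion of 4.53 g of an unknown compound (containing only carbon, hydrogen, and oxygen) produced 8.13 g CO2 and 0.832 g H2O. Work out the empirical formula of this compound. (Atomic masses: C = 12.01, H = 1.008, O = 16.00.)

C4H2O3

mol C = 8.13 / 44.01 = 0.1847; mass C = 0.1847 × 12.01 = 2.219 g
mol H = 2 × (0.832 / 18.02) = 0.09234; mass H = 0.09234 × 1.008 = 0.09308 g
mass O = 4.53 − (2.312) = 2.218 g → mol O = 0.1386
Ratios (÷ 0.09234): C 2.001, H 1.000, O 1.501
Multiply by 2: C 4.00, H 2.00, O 3.00 → C4H2O3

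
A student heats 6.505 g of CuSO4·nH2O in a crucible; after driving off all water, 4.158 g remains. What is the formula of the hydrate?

Mass of water lost = 6.505 − 4.158 = 2.347 g → 2.347 / 18.02 = 0.1302 mol H2O
Molar mass of CuSO4 = 159.62 g/mol → mol CuSO4 = 4.158 / 159.62 = 0.02605
n = 0.1302 / 0.02605 = 5.00 ≈ 5 → CuSO4·5H2O

CuSO4·5H2O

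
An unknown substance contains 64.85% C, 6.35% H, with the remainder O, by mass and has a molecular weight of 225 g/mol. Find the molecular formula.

C12H14O4

Assume 100 g: 64.85 g C, 6.35 g H, 28.8 g O.
Moles — C: 64.85 / 12.01 = 5.4 mol; H: 6.35 / 1.008 = 6.3 mol; O: 28.8 / 16.00 = 1.8 mol
Divide by the smallest (1.8 mol O): C 3.000, H 3.500, O 1.000
Multiply by 2: C 6.00, H 7.00, O 2.00 → C6H7O2
Empirical-formula mass = 111.12 g/mol
n = 225 / 111.12 = 2.02 ≈ 2
Molecular formula = (C6H7O2)×2 = C12H14O4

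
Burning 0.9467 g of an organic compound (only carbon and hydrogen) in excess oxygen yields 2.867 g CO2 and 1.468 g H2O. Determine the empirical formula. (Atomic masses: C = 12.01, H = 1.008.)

C2H5

mol C = 2.867 / 44.01 = 0.06514; mass C = 0.06514 × 12.01 = 0.7824 g
mol H = 2 × (1.468 / 18.02) = 0.1629; mass H = 0.1629 × 1.008 = 0.1642 g
Smallest is C at 0.06514 mol; normalising gives C 1.000, H 2.501
Multiply by 2: C 2.00, H 5.00 → C2H5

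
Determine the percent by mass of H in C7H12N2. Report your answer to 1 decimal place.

9.7%

Molar mass = 7(12.01) + 12(1.008) + 2(14.01) = 124.186 g/mol
Mass of H per mole = 12 × 1.008 = 12.096 g
% H = 12.096 / 124.186 × 100 = 9.7%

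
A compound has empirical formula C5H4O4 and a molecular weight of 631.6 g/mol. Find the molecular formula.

C25H20O20

Empirical-formula mass = 128.08 g/mol
n = 631.6 / 128.08 = 4.93 ≈ 5
Molecular formula = (C5H4O4)5 = C25H20O20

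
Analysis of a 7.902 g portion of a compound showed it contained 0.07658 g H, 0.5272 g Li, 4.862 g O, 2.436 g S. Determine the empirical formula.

n(H) = 0.07658/1.008 = 0.07597, n(Li) = 0.5272/6.94 = 0.07597, n(O) = 4.862/16.00 = 0.3039, n(S) = 2.436/32.07 = 0.07596
Ratios (÷ 0.07596): H 1.000, Li 1.000, O 4.001, S 1.000
Ratio ≈ 1:1:4:1, so the empirical formula is HLiO4S

HLiO4S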